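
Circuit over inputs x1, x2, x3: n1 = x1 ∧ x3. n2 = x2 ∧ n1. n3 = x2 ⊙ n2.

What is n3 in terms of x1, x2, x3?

n1 = x1 ∧ x3
n2 = x2 ∧ n1 = x2 ∧ (x1 ∧ x3)
n3 = x2 ⊙ n2 = x2 ⊙ (x2 ∧ (x1 ∧ x3))

x2 ⊙ (x2 ∧ (x1 ∧ x3))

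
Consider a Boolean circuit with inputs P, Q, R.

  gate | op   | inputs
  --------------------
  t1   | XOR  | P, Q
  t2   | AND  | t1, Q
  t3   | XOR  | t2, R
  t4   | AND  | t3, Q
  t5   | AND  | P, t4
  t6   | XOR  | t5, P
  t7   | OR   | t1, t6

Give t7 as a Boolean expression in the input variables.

(P XOR Q) OR ((P AND ((((P XOR Q) AND Q) XOR R) AND Q)) XOR P)

t1 = P XOR Q
t2 = t1 AND Q = (P XOR Q) AND Q
t3 = t2 XOR R = ((P XOR Q) AND Q) XOR R
t4 = t3 AND Q = (((P XOR Q) AND Q) XOR R) AND Q
t5 = P AND t4 = P AND ((((P XOR Q) AND Q) XOR R) AND Q)
t6 = t5 XOR P = (P AND ((((P XOR Q) AND Q) XOR R) AND Q)) XOR P
t7 = t1 OR t6 = (P XOR Q) OR ((P AND ((((P XOR Q) AND Q) XOR R) AND Q)) XOR P)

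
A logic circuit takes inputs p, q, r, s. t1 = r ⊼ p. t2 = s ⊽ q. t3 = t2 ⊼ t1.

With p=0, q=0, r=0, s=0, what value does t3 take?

0

t1 = 0 ⊼ 0 = 1
t2 = 0 ⊽ 0 = 1
t3 = 1 ⊼ 1 = 0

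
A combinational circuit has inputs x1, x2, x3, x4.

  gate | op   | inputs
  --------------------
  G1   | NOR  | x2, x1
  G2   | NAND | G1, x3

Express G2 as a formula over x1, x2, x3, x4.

(x2 NOR x1) NAND x3

G1 = x2 NOR x1
G2 = G1 NAND x3 = (x2 NOR x1) NAND x3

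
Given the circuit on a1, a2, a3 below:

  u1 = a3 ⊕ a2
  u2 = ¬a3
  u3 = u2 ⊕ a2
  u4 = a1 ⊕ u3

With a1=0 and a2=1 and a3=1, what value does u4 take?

u2 = ¬1 = 0
u3 = 0 ⊕ 1 = 1
u4 = 0 ⊕ 1 = 1

1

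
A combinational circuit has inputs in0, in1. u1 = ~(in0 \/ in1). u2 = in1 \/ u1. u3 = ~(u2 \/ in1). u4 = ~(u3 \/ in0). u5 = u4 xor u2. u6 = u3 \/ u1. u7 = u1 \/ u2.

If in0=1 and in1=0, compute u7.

0

u1 = ~(1 \/ 0) = 0
u2 = 0 \/ 0 = 0
u7 = 0 \/ 0 = 0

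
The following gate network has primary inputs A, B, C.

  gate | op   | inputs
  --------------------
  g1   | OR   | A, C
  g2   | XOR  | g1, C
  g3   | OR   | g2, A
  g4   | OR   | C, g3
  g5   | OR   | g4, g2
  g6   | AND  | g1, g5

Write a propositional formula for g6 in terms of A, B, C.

(A OR C) AND ((C OR (((A OR C) XOR C) OR A)) OR ((A OR C) XOR C))

g1 = A OR C
g2 = g1 XOR C = (A OR C) XOR C
g3 = g2 OR A = ((A OR C) XOR C) OR A
g4 = C OR g3 = C OR (((A OR C) XOR C) OR A)
g5 = g4 OR g2 = (C OR (((A OR C) XOR C) OR A)) OR ((A OR C) XOR C)
g6 = g1 AND g5 = (A OR C) AND ((C OR (((A OR C) XOR C) OR A)) OR ((A OR C) XOR C))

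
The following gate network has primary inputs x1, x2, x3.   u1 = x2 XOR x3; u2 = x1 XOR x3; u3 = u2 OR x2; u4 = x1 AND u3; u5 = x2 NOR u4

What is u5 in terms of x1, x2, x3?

x2 NOR (x1 AND ((x1 XOR x3) OR x2))

u2 = x1 XOR x3
u3 = u2 OR x2 = (x1 XOR x3) OR x2
u4 = x1 AND u3 = x1 AND ((x1 XOR x3) OR x2)
u5 = x2 NOR u4 = x2 NOR (x1 AND ((x1 XOR x3) OR x2))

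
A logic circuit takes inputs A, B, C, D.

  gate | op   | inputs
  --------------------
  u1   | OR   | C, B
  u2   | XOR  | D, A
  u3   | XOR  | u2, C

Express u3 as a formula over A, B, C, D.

(D XOR A) XOR C

u2 = D XOR A
u3 = u2 XOR C = (D XOR A) XOR C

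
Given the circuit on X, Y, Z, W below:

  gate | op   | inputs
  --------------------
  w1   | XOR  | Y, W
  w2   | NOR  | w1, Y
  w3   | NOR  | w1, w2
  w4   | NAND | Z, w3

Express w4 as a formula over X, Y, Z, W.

Z NAND ((Y XOR W) NOR ((Y XOR W) NOR Y))

w1 = Y XOR W
w2 = w1 NOR Y = (Y XOR W) NOR Y
w3 = w1 NOR w2 = (Y XOR W) NOR ((Y XOR W) NOR Y)
w4 = Z NAND w3 = Z NAND ((Y XOR W) NOR ((Y XOR W) NOR Y))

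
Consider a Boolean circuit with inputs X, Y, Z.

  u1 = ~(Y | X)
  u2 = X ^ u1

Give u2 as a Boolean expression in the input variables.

u1 = ~(Y | X)
u2 = X ^ u1 = X ^ (~(Y | X))

X ^ (~(Y | X))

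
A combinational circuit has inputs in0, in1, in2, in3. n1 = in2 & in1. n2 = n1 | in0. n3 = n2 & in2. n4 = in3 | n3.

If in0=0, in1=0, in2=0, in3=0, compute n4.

0

n1 = 0 & 0 = 0
n2 = 0 | 0 = 0
n3 = 0 & 0 = 0
n4 = 0 | 0 = 0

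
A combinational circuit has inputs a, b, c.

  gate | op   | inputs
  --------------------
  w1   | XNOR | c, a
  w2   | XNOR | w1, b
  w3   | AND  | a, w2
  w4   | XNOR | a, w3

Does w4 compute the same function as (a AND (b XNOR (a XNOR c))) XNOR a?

Yes

w1 = c XNOR a
w2 = w1 XNOR b = (c XNOR a) XNOR b
w3 = a AND w2 = a AND ((c XNOR a) XNOR b)
w4 = a XNOR w3 = a XNOR (a AND ((c XNOR a) XNOR b))
At a=1, b=0, c=1: circuit gives 0, formula gives 0.
At a=0, b=0, c=0: circuit gives 1, formula gives 1.
Agrees on all 8 inputs.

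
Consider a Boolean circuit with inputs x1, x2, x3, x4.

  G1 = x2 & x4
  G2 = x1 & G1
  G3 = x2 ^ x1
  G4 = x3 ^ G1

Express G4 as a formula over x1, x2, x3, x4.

G1 = x2 & x4
G4 = x3 ^ G1 = x3 ^ (x2 & x4)

x3 ^ (x2 & x4)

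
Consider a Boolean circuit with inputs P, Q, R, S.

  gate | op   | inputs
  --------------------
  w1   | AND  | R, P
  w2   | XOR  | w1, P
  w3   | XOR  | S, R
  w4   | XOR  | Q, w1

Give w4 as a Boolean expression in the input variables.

Q XOR (R AND P)

w1 = R AND P
w4 = Q XOR w1 = Q XOR (R AND P)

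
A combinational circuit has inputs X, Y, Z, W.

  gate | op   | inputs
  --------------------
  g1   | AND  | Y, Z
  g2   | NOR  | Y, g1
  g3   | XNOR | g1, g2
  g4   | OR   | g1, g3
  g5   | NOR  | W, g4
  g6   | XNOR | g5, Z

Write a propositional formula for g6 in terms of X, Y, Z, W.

(W NOR ((Y AND Z) OR ((Y AND Z) XNOR (Y NOR (Y AND Z))))) XNOR Z

g1 = Y AND Z
g2 = Y NOR g1 = Y NOR (Y AND Z)
g3 = g1 XNOR g2 = (Y AND Z) XNOR (Y NOR (Y AND Z))
g4 = g1 OR g3 = (Y AND Z) OR ((Y AND Z) XNOR (Y NOR (Y AND Z)))
g5 = W NOR g4 = W NOR ((Y AND Z) OR ((Y AND Z) XNOR (Y NOR (Y AND Z))))
g6 = g5 XNOR Z = (W NOR ((Y AND Z) OR ((Y AND Z) XNOR (Y NOR (Y AND Z))))) XNOR Z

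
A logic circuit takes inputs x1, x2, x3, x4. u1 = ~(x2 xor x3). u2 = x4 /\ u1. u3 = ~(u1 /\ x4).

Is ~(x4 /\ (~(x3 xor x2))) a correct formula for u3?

u1 = ~(x2 xor x3)
u3 = ~(u1 /\ x4) = ~((~(x2 xor x3)) /\ x4)
At x1=0, x2=0, x3=0, x4=1: circuit gives 0, formula gives 0.
At x1=0, x2=0, x3=0, x4=0: circuit gives 1, formula gives 1.
Agrees on all 16 inputs.

Yes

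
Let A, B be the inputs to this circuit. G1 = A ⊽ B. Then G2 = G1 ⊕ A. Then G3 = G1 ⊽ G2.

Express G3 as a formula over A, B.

(A ⊽ B) ⊽ ((A ⊽ B) ⊕ A)

G1 = A ⊽ B
G2 = G1 ⊕ A = (A ⊽ B) ⊕ A
G3 = G1 ⊽ G2 = (A ⊽ B) ⊽ ((A ⊽ B) ⊕ A)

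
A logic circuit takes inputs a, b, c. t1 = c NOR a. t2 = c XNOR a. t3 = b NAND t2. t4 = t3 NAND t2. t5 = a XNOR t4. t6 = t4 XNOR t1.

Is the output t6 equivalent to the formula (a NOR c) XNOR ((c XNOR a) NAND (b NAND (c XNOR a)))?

Yes

t1 = c NOR a
t2 = c XNOR a
t3 = b NAND t2 = b NAND (c XNOR a)
t4 = t3 NAND t2 = (b NAND (c XNOR a)) NAND (c XNOR a)
t6 = t4 XNOR t1 = ((b NAND (c XNOR a)) NAND (c XNOR a)) XNOR (c NOR a)
At a=0, b=0, c=0: circuit gives 0, formula gives 0.
At a=0, b=1, c=0: circuit gives 1, formula gives 1.
Agrees on all 8 inputs.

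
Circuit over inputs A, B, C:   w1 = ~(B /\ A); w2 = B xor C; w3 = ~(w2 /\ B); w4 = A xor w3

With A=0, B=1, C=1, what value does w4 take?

1

w2 = 1 xor 1 = 0
w3 = ~(0 /\ 1) = 1
w4 = 0 xor 1 = 1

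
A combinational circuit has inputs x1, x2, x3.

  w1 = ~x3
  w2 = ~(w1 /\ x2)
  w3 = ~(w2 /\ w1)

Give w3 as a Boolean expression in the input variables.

~((~(~x3 /\ x2)) /\ ~x3)

w1 = ~x3
w2 = ~(w1 /\ x2) = ~(~x3 /\ x2)
w3 = ~(w2 /\ w1) = ~((~(~x3 /\ x2)) /\ ~x3)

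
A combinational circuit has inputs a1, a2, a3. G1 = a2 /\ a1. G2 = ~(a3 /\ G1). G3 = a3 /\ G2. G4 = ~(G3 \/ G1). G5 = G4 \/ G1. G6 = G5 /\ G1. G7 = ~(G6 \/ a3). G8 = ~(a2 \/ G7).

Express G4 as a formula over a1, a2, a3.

~((a3 /\ (~(a3 /\ (a2 /\ a1)))) \/ (a2 /\ a1))

G1 = a2 /\ a1
G2 = ~(a3 /\ G1) = ~(a3 /\ (a2 /\ a1))
G3 = a3 /\ G2 = a3 /\ (~(a3 /\ (a2 /\ a1)))
G4 = ~(G3 \/ G1) = ~((a3 /\ (~(a3 /\ (a2 /\ a1)))) \/ (a2 /\ a1))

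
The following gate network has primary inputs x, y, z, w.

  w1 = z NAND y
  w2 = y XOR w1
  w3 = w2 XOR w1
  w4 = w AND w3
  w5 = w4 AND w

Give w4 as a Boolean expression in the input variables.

w AND ((y XOR (z NAND y)) XOR (z NAND y))

w1 = z NAND y
w2 = y XOR w1 = y XOR (z NAND y)
w3 = w2 XOR w1 = (y XOR (z NAND y)) XOR (z NAND y)
w4 = w AND w3 = w AND ((y XOR (z NAND y)) XOR (z NAND y))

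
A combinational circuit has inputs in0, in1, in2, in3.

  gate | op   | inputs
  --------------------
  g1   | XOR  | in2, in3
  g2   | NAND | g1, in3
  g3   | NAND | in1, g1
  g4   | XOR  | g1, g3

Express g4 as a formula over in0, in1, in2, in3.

g1 = in2 XOR in3
g3 = in1 NAND g1 = in1 NAND (in2 XOR in3)
g4 = g1 XOR g3 = (in2 XOR in3) XOR (in1 NAND (in2 XOR in3))

(in2 XOR in3) XOR (in1 NAND (in2 XOR in3))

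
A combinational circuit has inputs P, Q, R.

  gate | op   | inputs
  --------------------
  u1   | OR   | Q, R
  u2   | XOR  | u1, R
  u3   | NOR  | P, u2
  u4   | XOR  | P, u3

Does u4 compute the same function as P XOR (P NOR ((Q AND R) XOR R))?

u1 = Q OR R
u2 = u1 XOR R = (Q OR R) XOR R
u3 = P NOR u2 = P NOR ((Q OR R) XOR R)
u4 = P XOR u3 = P XOR (P NOR ((Q OR R) XOR R))
At P=0, Q=0, R=1: circuit gives 1, formula gives 0.

No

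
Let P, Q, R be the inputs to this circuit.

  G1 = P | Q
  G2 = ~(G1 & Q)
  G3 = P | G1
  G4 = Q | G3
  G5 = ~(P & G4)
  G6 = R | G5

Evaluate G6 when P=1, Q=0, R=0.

G1 = 1 | 0 = 1
G3 = 1 | 1 = 1
G4 = 0 | 1 = 1
G5 = ~(1 & 1) = 0
G6 = 0 | 0 = 0

0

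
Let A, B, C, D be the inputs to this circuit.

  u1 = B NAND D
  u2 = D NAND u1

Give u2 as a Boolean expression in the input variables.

D NAND (B NAND D)

u1 = B NAND D
u2 = D NAND u1 = D NAND (B NAND D)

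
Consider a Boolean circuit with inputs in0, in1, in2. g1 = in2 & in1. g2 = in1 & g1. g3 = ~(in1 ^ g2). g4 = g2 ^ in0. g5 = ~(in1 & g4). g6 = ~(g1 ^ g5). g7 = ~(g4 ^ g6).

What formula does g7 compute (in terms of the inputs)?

g1 = in2 & in1
g2 = in1 & g1 = in1 & (in2 & in1)
g4 = g2 ^ in0 = (in1 & (in2 & in1)) ^ in0
g5 = ~(in1 & g4) = ~(in1 & ((in1 & (in2 & in1)) ^ in0))
g6 = ~(g1 ^ g5) = ~((in2 & in1) ^ (~(in1 & ((in1 & (in2 & in1)) ^ in0))))
g7 = ~(g4 ^ g6) = ~(((in1 & (in2 & in1)) ^ in0) ^ (~((in2 & in1) ^ (~(in1 & ((in1 & (in2 & in1)) ^ in0))))))

~(((in1 & (in2 & in1)) ^ in0) ^ (~((in2 & in1) ^ (~(in1 & ((in1 & (in2 & in1)) ^ in0))))))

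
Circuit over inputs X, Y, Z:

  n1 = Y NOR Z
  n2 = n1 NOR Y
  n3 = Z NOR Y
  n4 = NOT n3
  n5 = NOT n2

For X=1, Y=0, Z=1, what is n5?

0

n1 = 0 NOR 1 = 0
n2 = 0 NOR 0 = 1
n5 = NOT 1 = 0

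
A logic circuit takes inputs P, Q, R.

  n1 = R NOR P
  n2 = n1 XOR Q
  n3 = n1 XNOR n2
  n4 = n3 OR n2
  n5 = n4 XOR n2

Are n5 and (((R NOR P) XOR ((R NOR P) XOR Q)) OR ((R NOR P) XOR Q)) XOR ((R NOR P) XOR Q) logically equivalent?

No

n1 = R NOR P
n2 = n1 XOR Q = (R NOR P) XOR Q
n3 = n1 XNOR n2 = (R NOR P) XNOR ((R NOR P) XOR Q)
n4 = n3 OR n2 = ((R NOR P) XNOR ((R NOR P) XOR Q)) OR ((R NOR P) XOR Q)
n5 = n4 XOR n2 = (((R NOR P) XNOR ((R NOR P) XOR Q)) OR ((R NOR P) XOR Q)) XOR ((R NOR P) XOR Q)
At P=0, Q=0, R=1: circuit gives 1, formula gives 0.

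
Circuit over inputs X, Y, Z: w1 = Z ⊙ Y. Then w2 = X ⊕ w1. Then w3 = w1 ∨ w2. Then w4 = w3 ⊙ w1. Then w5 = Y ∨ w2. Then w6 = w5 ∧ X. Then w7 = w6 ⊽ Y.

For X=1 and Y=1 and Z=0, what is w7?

w1 = 0 ⊙ 1 = 0
w2 = 1 ⊕ 0 = 1
w5 = 1 ∨ 1 = 1
w6 = 1 ∧ 1 = 1
w7 = 1 ⊽ 1 = 0

0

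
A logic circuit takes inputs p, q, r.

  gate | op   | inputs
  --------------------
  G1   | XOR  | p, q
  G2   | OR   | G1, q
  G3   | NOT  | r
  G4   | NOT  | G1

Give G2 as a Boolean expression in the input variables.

(p XOR q) OR q

G1 = p XOR q
G2 = G1 OR q = (p XOR q) OR q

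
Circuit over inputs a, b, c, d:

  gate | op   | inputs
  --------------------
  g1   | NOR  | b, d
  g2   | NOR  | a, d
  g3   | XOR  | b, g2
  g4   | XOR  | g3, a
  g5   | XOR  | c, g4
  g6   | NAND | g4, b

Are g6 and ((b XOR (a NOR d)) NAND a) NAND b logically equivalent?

No

g2 = a NOR d
g3 = b XOR g2 = b XOR (a NOR d)
g4 = g3 XOR a = (b XOR (a NOR d)) XOR a
g6 = g4 NAND b = ((b XOR (a NOR d)) XOR a) NAND b
At a=0, b=1, c=0, d=0: circuit gives 1, formula gives 0.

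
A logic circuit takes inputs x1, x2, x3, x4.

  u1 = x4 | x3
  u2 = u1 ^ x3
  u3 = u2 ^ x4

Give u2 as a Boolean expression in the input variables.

u1 = x4 | x3
u2 = u1 ^ x3 = (x4 | x3) ^ x3

(x4 | x3) ^ x3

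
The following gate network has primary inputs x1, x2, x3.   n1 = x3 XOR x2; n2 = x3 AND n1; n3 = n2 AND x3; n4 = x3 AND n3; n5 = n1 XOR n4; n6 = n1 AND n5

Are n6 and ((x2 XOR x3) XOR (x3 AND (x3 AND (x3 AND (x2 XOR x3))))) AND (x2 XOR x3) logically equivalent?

Yes

n1 = x3 XOR x2
n2 = x3 AND n1 = x3 AND (x3 XOR x2)
n3 = n2 AND x3 = (x3 AND (x3 XOR x2)) AND x3
n4 = x3 AND n3 = x3 AND ((x3 AND (x3 XOR x2)) AND x3)
n5 = n1 XOR n4 = (x3 XOR x2) XOR (x3 AND ((x3 AND (x3 XOR x2)) AND x3))
n6 = n1 AND n5 = (x3 XOR x2) AND ((x3 XOR x2) XOR (x3 AND ((x3 AND (x3 XOR x2)) AND x3)))
At x1=0, x2=0, x3=0: circuit gives 0, formula gives 0.
At x1=0, x2=1, x3=0: circuit gives 1, formula gives 1.
Agrees on all 8 inputs.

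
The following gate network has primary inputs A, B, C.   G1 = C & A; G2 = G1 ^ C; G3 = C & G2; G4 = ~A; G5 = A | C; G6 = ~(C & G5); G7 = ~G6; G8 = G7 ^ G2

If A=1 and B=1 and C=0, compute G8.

G1 = 0 & 1 = 0
G2 = 0 ^ 0 = 0
G5 = 1 | 0 = 1
G6 = ~(0 & 1) = 1
G7 = ~1 = 0
G8 = 0 ^ 0 = 0

0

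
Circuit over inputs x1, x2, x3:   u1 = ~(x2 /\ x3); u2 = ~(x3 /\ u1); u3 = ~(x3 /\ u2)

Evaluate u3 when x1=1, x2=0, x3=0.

1

u1 = ~(0 /\ 0) = 1
u2 = ~(0 /\ 1) = 1
u3 = ~(0 /\ 1) = 1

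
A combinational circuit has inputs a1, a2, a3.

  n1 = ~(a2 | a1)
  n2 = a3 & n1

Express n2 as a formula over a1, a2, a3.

a3 & (~(a2 | a1))

n1 = ~(a2 | a1)
n2 = a3 & n1 = a3 & (~(a2 | a1))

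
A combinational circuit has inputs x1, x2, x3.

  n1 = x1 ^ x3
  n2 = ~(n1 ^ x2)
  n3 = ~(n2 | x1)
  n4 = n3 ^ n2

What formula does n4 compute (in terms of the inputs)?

n1 = x1 ^ x3
n2 = ~(n1 ^ x2) = ~((x1 ^ x3) ^ x2)
n3 = ~(n2 | x1) = ~((~((x1 ^ x3) ^ x2)) | x1)
n4 = n3 ^ n2 = (~((~((x1 ^ x3) ^ x2)) | x1)) ^ (~((x1 ^ x3) ^ x2))

(~((~((x1 ^ x3) ^ x2)) | x1)) ^ (~((x1 ^ x3) ^ x2))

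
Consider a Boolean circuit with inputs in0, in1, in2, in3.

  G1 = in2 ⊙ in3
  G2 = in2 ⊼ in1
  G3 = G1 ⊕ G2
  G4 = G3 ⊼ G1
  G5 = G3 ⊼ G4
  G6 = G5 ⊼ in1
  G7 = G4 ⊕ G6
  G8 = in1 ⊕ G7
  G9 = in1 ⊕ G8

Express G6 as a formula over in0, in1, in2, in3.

(((in2 ⊙ in3) ⊕ (in2 ⊼ in1)) ⊼ (((in2 ⊙ in3) ⊕ (in2 ⊼ in1)) ⊼ (in2 ⊙ in3))) ⊼ in1

G1 = in2 ⊙ in3
G2 = in2 ⊼ in1
G3 = G1 ⊕ G2 = (in2 ⊙ in3) ⊕ (in2 ⊼ in1)
G4 = G3 ⊼ G1 = ((in2 ⊙ in3) ⊕ (in2 ⊼ in1)) ⊼ (in2 ⊙ in3)
G5 = G3 ⊼ G4 = ((in2 ⊙ in3) ⊕ (in2 ⊼ in1)) ⊼ (((in2 ⊙ in3) ⊕ (in2 ⊼ in1)) ⊼ (in2 ⊙ in3))
G6 = G5 ⊼ in1 = (((in2 ⊙ in3) ⊕ (in2 ⊼ in1)) ⊼ (((in2 ⊙ in3) ⊕ (in2 ⊼ in1)) ⊼ (in2 ⊙ in3))) ⊼ in1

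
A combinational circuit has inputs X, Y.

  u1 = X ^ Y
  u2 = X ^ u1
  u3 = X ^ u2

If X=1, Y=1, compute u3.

0

u1 = 1 ^ 1 = 0
u2 = 1 ^ 0 = 1
u3 = 1 ^ 1 = 0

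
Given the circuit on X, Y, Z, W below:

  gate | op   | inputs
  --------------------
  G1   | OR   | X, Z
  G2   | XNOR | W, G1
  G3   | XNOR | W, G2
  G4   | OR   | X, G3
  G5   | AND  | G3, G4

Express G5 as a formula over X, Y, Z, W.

(W XNOR (W XNOR (X OR Z))) AND (X OR (W XNOR (W XNOR (X OR Z))))

G1 = X OR Z
G2 = W XNOR G1 = W XNOR (X OR Z)
G3 = W XNOR G2 = W XNOR (W XNOR (X OR Z))
G4 = X OR G3 = X OR (W XNOR (W XNOR (X OR Z)))
G5 = G3 AND G4 = (W XNOR (W XNOR (X OR Z))) AND (X OR (W XNOR (W XNOR (X OR Z))))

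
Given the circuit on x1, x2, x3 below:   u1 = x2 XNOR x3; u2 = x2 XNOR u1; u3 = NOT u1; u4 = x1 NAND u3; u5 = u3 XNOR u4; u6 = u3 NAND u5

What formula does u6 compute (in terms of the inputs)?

NOT (x2 XNOR x3) NAND (NOT (x2 XNOR x3) XNOR (x1 NAND NOT (x2 XNOR x3)))

u1 = x2 XNOR x3
u3 = NOT u1 = NOT (x2 XNOR x3)
u4 = x1 NAND u3 = x1 NAND NOT (x2 XNOR x3)
u5 = u3 XNOR u4 = NOT (x2 XNOR x3) XNOR (x1 NAND NOT (x2 XNOR x3))
u6 = u3 NAND u5 = NOT (x2 XNOR x3) NAND (NOT (x2 XNOR x3) XNOR (x1 NAND NOT (x2 XNOR x3)))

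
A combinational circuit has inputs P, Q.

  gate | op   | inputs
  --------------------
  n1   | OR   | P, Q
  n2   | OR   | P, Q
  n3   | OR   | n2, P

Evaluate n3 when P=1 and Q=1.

n2 = 1 OR 1 = 1
n3 = 1 OR 1 = 1

1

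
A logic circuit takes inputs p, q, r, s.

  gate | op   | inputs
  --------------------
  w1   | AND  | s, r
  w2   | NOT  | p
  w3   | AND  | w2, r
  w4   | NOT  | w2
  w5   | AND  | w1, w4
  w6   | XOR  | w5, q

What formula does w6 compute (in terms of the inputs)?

w1 = s AND r
w2 = NOT p
w4 = NOT w2 = NOT NOT p
w5 = w1 AND w4 = (s AND r) AND NOT NOT p
w6 = w5 XOR q = ((s AND r) AND NOT NOT p) XOR q

((s AND r) AND NOT NOT p) XOR q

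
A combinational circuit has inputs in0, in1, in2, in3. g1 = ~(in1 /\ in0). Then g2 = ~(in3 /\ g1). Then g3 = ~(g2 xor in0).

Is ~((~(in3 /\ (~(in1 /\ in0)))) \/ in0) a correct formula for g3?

g1 = ~(in1 /\ in0)
g2 = ~(in3 /\ g1) = ~(in3 /\ (~(in1 /\ in0)))
g3 = ~(g2 xor in0) = ~((~(in3 /\ (~(in1 /\ in0)))) xor in0)
At in0=1, in1=0, in2=0, in3=0: circuit gives 1, formula gives 0.

No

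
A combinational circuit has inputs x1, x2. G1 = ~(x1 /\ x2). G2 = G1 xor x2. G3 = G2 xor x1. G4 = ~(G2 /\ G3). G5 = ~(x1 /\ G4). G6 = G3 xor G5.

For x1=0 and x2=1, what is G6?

G1 = ~(0 /\ 1) = 1
G2 = 1 xor 1 = 0
G3 = 0 xor 0 = 0
G4 = ~(0 /\ 0) = 1
G5 = ~(0 /\ 1) = 1
G6 = 0 xor 1 = 1

1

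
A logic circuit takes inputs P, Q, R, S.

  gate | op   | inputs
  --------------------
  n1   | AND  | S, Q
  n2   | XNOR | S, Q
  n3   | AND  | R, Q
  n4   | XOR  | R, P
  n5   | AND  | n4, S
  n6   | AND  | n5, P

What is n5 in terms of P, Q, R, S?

n4 = R XOR P
n5 = n4 AND S = (R XOR P) AND S

(R XOR P) AND S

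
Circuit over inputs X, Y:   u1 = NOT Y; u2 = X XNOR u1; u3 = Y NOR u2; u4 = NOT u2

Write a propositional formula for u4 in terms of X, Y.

NOT (X XNOR NOT Y)

u1 = NOT Y
u2 = X XNOR u1 = X XNOR NOT Y
u4 = NOT u2 = NOT (X XNOR NOT Y)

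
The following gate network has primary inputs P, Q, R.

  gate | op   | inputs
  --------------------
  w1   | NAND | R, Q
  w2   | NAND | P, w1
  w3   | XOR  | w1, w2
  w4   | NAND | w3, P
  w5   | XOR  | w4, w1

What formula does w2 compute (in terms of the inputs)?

P NAND (R NAND Q)

w1 = R NAND Q
w2 = P NAND w1 = P NAND (R NAND Q)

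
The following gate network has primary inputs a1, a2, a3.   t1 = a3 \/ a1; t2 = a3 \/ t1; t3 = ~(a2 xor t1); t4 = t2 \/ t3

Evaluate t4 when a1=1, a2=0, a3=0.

1

t1 = 0 \/ 1 = 1
t2 = 0 \/ 1 = 1
t3 = ~(0 xor 1) = 0
t4 = 1 \/ 0 = 1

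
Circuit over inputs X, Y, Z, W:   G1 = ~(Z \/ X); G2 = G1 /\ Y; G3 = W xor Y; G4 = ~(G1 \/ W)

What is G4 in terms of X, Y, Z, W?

~((~(Z \/ X)) \/ W)

G1 = ~(Z \/ X)
G4 = ~(G1 \/ W) = ~((~(Z \/ X)) \/ W)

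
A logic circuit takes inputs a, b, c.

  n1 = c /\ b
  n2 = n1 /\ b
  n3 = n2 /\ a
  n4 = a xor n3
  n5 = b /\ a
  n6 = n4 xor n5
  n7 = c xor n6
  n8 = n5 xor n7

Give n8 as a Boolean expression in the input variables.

n1 = c /\ b
n2 = n1 /\ b = (c /\ b) /\ b
n3 = n2 /\ a = ((c /\ b) /\ b) /\ a
n4 = a xor n3 = a xor (((c /\ b) /\ b) /\ a)
n5 = b /\ a
n6 = n4 xor n5 = (a xor (((c /\ b) /\ b) /\ a)) xor (b /\ a)
n7 = c xor n6 = c xor ((a xor (((c /\ b) /\ b) /\ a)) xor (b /\ a))
n8 = n5 xor n7 = (b /\ a) xor (c xor ((a xor (((c /\ b) /\ b) /\ a)) xor (b /\ a)))

(b /\ a) xor (c xor ((a xor (((c /\ b) /\ b) /\ a)) xor (b /\ a)))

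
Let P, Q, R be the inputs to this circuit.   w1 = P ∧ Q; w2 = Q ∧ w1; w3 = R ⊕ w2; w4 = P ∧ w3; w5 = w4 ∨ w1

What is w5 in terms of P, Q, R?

w1 = P ∧ Q
w2 = Q ∧ w1 = Q ∧ (P ∧ Q)
w3 = R ⊕ w2 = R ⊕ (Q ∧ (P ∧ Q))
w4 = P ∧ w3 = P ∧ (R ⊕ (Q ∧ (P ∧ Q)))
w5 = w4 ∨ w1 = (P ∧ (R ⊕ (Q ∧ (P ∧ Q)))) ∨ (P ∧ Q)

(P ∧ (R ⊕ (Q ∧ (P ∧ Q)))) ∨ (P ∧ Q)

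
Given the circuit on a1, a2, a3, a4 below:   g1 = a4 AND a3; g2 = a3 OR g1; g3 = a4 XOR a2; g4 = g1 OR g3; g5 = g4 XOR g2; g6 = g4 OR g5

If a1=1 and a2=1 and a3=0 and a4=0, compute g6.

g1 = 0 AND 0 = 0
g2 = 0 OR 0 = 0
g3 = 0 XOR 1 = 1
g4 = 0 OR 1 = 1
g5 = 1 XOR 0 = 1
g6 = 1 OR 1 = 1

1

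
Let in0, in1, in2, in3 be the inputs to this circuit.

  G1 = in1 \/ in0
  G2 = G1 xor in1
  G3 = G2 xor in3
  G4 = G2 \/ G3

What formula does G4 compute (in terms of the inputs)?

G1 = in1 \/ in0
G2 = G1 xor in1 = (in1 \/ in0) xor in1
G3 = G2 xor in3 = ((in1 \/ in0) xor in1) xor in3
G4 = G2 \/ G3 = ((in1 \/ in0) xor in1) \/ (((in1 \/ in0) xor in1) xor in3)

((in1 \/ in0) xor in1) \/ (((in1 \/ in0) xor in1) xor in3)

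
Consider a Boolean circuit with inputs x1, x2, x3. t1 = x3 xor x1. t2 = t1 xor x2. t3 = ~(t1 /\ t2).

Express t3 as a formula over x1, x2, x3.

t1 = x3 xor x1
t2 = t1 xor x2 = (x3 xor x1) xor x2
t3 = ~(t1 /\ t2) = ~((x3 xor x1) /\ ((x3 xor x1) xor x2))

~((x3 xor x1) /\ ((x3 xor x1) xor x2))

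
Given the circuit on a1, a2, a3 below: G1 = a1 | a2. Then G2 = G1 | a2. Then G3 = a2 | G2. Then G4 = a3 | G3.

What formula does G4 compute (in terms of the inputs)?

G1 = a1 | a2
G2 = G1 | a2 = (a1 | a2) | a2
G3 = a2 | G2 = a2 | ((a1 | a2) | a2)
G4 = a3 | G3 = a3 | (a2 | ((a1 | a2) | a2))

a3 | (a2 | ((a1 | a2) | a2))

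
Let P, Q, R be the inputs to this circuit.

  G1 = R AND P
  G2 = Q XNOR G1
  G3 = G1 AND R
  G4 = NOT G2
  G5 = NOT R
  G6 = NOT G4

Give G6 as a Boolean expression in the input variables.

NOT NOT (Q XNOR (R AND P))

G1 = R AND P
G2 = Q XNOR G1 = Q XNOR (R AND P)
G4 = NOT G2 = NOT (Q XNOR (R AND P))
G6 = NOT G4 = NOT NOT (Q XNOR (R AND P))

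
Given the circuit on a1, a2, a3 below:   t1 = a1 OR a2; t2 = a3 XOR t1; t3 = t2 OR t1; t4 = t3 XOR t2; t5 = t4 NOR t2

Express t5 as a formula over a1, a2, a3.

(((a3 XOR (a1 OR a2)) OR (a1 OR a2)) XOR (a3 XOR (a1 OR a2))) NOR (a3 XOR (a1 OR a2))

t1 = a1 OR a2
t2 = a3 XOR t1 = a3 XOR (a1 OR a2)
t3 = t2 OR t1 = (a3 XOR (a1 OR a2)) OR (a1 OR a2)
t4 = t3 XOR t2 = ((a3 XOR (a1 OR a2)) OR (a1 OR a2)) XOR (a3 XOR (a1 OR a2))
t5 = t4 NOR t2 = (((a3 XOR (a1 OR a2)) OR (a1 OR a2)) XOR (a3 XOR (a1 OR a2))) NOR (a3 XOR (a1 OR a2))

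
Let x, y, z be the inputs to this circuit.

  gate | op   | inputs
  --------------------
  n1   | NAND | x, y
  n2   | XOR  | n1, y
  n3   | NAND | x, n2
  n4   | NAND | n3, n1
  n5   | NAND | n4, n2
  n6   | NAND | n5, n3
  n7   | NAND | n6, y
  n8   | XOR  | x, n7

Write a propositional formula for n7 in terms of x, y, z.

((((x NAND ((x NAND y) XOR y)) NAND (x NAND y)) NAND ((x NAND y) XOR y)) NAND (x NAND ((x NAND y) XOR y))) NAND y

n1 = x NAND y
n2 = n1 XOR y = (x NAND y) XOR y
n3 = x NAND n2 = x NAND ((x NAND y) XOR y)
n4 = n3 NAND n1 = (x NAND ((x NAND y) XOR y)) NAND (x NAND y)
n5 = n4 NAND n2 = ((x NAND ((x NAND y) XOR y)) NAND (x NAND y)) NAND ((x NAND y) XOR y)
n6 = n5 NAND n3 = (((x NAND ((x NAND y) XOR y)) NAND (x NAND y)) NAND ((x NAND y) XOR y)) NAND (x NAND ((x NAND y) XOR y))
n7 = n6 NAND y = ((((x NAND ((x NAND y) XOR y)) NAND (x NAND y)) NAND ((x NAND y) XOR y)) NAND (x NAND ((x NAND y) XOR y))) NAND y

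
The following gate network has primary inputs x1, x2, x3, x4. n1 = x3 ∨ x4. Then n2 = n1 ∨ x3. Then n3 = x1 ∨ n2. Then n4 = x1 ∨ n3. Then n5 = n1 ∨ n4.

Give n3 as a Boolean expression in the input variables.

x1 ∨ ((x3 ∨ x4) ∨ x3)

n1 = x3 ∨ x4
n2 = n1 ∨ x3 = (x3 ∨ x4) ∨ x3
n3 = x1 ∨ n2 = x1 ∨ ((x3 ∨ x4) ∨ x3)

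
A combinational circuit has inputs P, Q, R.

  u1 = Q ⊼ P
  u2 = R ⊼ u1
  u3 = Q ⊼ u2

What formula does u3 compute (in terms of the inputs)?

u1 = Q ⊼ P
u2 = R ⊼ u1 = R ⊼ (Q ⊼ P)
u3 = Q ⊼ u2 = Q ⊼ (R ⊼ (Q ⊼ P))

Q ⊼ (R ⊼ (Q ⊼ P))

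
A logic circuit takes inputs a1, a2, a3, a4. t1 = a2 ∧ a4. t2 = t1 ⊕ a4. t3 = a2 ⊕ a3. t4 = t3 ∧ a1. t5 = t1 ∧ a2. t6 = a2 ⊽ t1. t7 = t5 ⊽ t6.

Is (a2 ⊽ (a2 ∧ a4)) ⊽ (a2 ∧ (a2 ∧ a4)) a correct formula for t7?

t1 = a2 ∧ a4
t5 = t1 ∧ a2 = (a2 ∧ a4) ∧ a2
t6 = a2 ⊽ t1 = a2 ⊽ (a2 ∧ a4)
t7 = t5 ⊽ t6 = ((a2 ∧ a4) ∧ a2) ⊽ (a2 ⊽ (a2 ∧ a4))
At a1=0, a2=0, a3=0, a4=0: circuit gives 0, formula gives 0.
At a1=0, a2=1, a3=0, a4=0: circuit gives 1, formula gives 1.
Agrees on all 16 inputs.

Yes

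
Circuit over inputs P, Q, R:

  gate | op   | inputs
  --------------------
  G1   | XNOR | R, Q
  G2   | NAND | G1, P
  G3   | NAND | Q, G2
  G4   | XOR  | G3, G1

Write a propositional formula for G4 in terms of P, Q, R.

(Q NAND ((R XNOR Q) NAND P)) XOR (R XNOR Q)

G1 = R XNOR Q
G2 = G1 NAND P = (R XNOR Q) NAND P
G3 = Q NAND G2 = Q NAND ((R XNOR Q) NAND P)
G4 = G3 XOR G1 = (Q NAND ((R XNOR Q) NAND P)) XOR (R XNOR Q)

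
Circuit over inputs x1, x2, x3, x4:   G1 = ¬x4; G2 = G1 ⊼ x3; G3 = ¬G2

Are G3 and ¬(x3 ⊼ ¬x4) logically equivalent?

Yes

G1 = ¬x4
G2 = G1 ⊼ x3 = ¬x4 ⊼ x3
G3 = ¬G2 = ¬(¬x4 ⊼ x3)
At x1=0, x2=0, x3=0, x4=0: circuit gives 0, formula gives 0.
At x1=0, x2=0, x3=1, x4=0: circuit gives 1, formula gives 1.
Agrees on all 16 inputs.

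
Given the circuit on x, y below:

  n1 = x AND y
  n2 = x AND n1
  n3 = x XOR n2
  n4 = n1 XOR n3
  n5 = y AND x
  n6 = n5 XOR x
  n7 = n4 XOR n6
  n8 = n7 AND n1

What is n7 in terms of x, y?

((x AND y) XOR (x XOR (x AND (x AND y)))) XOR ((y AND x) XOR x)

n1 = x AND y
n2 = x AND n1 = x AND (x AND y)
n3 = x XOR n2 = x XOR (x AND (x AND y))
n4 = n1 XOR n3 = (x AND y) XOR (x XOR (x AND (x AND y)))
n5 = y AND x
n6 = n5 XOR x = (y AND x) XOR x
n7 = n4 XOR n6 = ((x AND y) XOR (x XOR (x AND (x AND y)))) XOR ((y AND x) XOR x)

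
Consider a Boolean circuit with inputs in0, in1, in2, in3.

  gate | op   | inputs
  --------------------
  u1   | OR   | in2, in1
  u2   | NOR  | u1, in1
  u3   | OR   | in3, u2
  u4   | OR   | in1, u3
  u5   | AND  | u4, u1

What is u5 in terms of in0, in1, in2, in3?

u1 = in2 OR in1
u2 = u1 NOR in1 = (in2 OR in1) NOR in1
u3 = in3 OR u2 = in3 OR ((in2 OR in1) NOR in1)
u4 = in1 OR u3 = in1 OR (in3 OR ((in2 OR in1) NOR in1))
u5 = u4 AND u1 = (in1 OR (in3 OR ((in2 OR in1) NOR in1))) AND (in2 OR in1)

(in1 OR (in3 OR ((in2 OR in1) NOR in1))) AND (in2 OR in1)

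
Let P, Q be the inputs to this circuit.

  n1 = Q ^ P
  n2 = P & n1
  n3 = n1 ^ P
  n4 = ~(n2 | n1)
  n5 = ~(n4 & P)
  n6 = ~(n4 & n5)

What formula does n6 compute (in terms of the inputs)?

~((~((P & (Q ^ P)) | (Q ^ P))) & (~((~((P & (Q ^ P)) | (Q ^ P))) & P)))

n1 = Q ^ P
n2 = P & n1 = P & (Q ^ P)
n4 = ~(n2 | n1) = ~((P & (Q ^ P)) | (Q ^ P))
n5 = ~(n4 & P) = ~((~((P & (Q ^ P)) | (Q ^ P))) & P)
n6 = ~(n4 & n5) = ~((~((P & (Q ^ P)) | (Q ^ P))) & (~((~((P & (Q ^ P)) | (Q ^ P))) & P)))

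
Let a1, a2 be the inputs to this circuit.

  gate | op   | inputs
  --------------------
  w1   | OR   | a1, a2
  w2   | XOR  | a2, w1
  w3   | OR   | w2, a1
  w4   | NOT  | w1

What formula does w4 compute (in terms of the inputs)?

NOT (a1 OR a2)

w1 = a1 OR a2
w4 = NOT w1 = NOT (a1 OR a2)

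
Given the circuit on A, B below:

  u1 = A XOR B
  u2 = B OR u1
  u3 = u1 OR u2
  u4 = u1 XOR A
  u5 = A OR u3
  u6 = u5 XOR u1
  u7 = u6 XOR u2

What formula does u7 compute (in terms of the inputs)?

((A OR ((A XOR B) OR (B OR (A XOR B)))) XOR (A XOR B)) XOR (B OR (A XOR B))

u1 = A XOR B
u2 = B OR u1 = B OR (A XOR B)
u3 = u1 OR u2 = (A XOR B) OR (B OR (A XOR B))
u5 = A OR u3 = A OR ((A XOR B) OR (B OR (A XOR B)))
u6 = u5 XOR u1 = (A OR ((A XOR B) OR (B OR (A XOR B)))) XOR (A XOR B)
u7 = u6 XOR u2 = ((A OR ((A XOR B) OR (B OR (A XOR B)))) XOR (A XOR B)) XOR (B OR (A XOR B))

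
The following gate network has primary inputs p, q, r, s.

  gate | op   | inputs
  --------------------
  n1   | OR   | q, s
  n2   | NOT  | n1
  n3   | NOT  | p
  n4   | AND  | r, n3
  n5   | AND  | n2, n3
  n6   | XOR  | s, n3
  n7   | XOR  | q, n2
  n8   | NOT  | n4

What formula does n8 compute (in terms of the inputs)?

n3 = NOT p
n4 = r AND n3 = r AND NOT p
n8 = NOT n4 = NOT (r AND NOT p)

NOT (r AND NOT p)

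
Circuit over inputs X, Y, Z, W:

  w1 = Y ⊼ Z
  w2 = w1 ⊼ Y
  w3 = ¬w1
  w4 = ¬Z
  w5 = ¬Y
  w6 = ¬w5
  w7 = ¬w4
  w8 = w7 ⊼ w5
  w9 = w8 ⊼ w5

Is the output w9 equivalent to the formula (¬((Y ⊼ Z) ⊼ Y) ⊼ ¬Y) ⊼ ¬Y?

w4 = ¬Z
w5 = ¬Y
w7 = ¬w4 = ¬¬Z
w8 = w7 ⊼ w5 = ¬¬Z ⊼ ¬Y
w9 = w8 ⊼ w5 = (¬¬Z ⊼ ¬Y) ⊼ ¬Y
At X=0, Y=0, Z=1, W=0: circuit gives 1, formula gives 0.

No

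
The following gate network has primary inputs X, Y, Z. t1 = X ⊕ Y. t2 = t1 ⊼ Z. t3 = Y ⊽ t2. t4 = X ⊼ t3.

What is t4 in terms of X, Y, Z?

t1 = X ⊕ Y
t2 = t1 ⊼ Z = (X ⊕ Y) ⊼ Z
t3 = Y ⊽ t2 = Y ⊽ ((X ⊕ Y) ⊼ Z)
t4 = X ⊼ t3 = X ⊼ (Y ⊽ ((X ⊕ Y) ⊼ Z))

X ⊼ (Y ⊽ ((X ⊕ Y) ⊼ Z))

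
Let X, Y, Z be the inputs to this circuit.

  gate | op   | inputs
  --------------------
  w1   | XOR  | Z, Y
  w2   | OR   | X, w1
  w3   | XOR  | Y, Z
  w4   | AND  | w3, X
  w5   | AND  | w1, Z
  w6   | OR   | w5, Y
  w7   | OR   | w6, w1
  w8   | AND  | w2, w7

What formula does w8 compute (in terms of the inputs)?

w1 = Z XOR Y
w2 = X OR w1 = X OR (Z XOR Y)
w5 = w1 AND Z = (Z XOR Y) AND Z
w6 = w5 OR Y = ((Z XOR Y) AND Z) OR Y
w7 = w6 OR w1 = (((Z XOR Y) AND Z) OR Y) OR (Z XOR Y)
w8 = w2 AND w7 = (X OR (Z XOR Y)) AND ((((Z XOR Y) AND Z) OR Y) OR (Z XOR Y))

(X OR (Z XOR Y)) AND ((((Z XOR Y) AND Z) OR Y) OR (Z XOR Y))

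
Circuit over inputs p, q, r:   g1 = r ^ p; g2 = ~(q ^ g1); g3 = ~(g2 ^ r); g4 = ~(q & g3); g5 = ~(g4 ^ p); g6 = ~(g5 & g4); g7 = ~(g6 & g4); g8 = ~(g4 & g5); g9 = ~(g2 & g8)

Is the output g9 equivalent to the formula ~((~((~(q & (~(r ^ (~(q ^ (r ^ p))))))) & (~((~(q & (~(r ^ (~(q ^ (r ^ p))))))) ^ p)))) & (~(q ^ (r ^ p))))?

g1 = r ^ p
g2 = ~(q ^ g1) = ~(q ^ (r ^ p))
g3 = ~(g2 ^ r) = ~((~(q ^ (r ^ p))) ^ r)
g4 = ~(q & g3) = ~(q & (~((~(q ^ (r ^ p))) ^ r)))
g5 = ~(g4 ^ p) = ~((~(q & (~((~(q ^ (r ^ p))) ^ r)))) ^ p)
g8 = ~(g4 & g5) = ~((~(q & (~((~(q ^ (r ^ p))) ^ r)))) & (~((~(q & (~((~(q ^ (r ^ p))) ^ r)))) ^ p)))
g9 = ~(g2 & g8) = ~((~(q ^ (r ^ p))) & (~((~(q & (~((~(q ^ (r ^ p))) ^ r)))) & (~((~(q & (~((~(q ^ (r ^ p))) ^ r)))) ^ p)))))
At p=0, q=0, r=0: circuit gives 0, formula gives 0.
At p=0, q=0, r=1: circuit gives 1, formula gives 1.
Agrees on all 8 inputs.

Yes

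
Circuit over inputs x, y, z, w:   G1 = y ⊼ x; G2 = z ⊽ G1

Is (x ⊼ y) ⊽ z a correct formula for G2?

Yes

G1 = y ⊼ x
G2 = z ⊽ G1 = z ⊽ (y ⊼ x)
At x=0, y=0, z=0, w=0: circuit gives 0, formula gives 0.
At x=1, y=1, z=0, w=0: circuit gives 1, formula gives 1.
Agrees on all 16 inputs.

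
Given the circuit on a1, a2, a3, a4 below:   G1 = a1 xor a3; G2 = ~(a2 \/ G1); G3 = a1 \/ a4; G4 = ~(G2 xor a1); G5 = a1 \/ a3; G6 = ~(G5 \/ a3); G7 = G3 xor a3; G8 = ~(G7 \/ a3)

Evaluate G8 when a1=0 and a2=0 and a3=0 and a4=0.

1

G3 = 0 \/ 0 = 0
G7 = 0 xor 0 = 0
G8 = ~(0 \/ 0) = 1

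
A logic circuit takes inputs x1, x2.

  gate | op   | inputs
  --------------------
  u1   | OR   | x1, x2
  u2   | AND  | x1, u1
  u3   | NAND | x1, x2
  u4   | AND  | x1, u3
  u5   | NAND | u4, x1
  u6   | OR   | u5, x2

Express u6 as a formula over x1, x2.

u3 = x1 NAND x2
u4 = x1 AND u3 = x1 AND (x1 NAND x2)
u5 = u4 NAND x1 = (x1 AND (x1 NAND x2)) NAND x1
u6 = u5 OR x2 = ((x1 AND (x1 NAND x2)) NAND x1) OR x2

((x1 AND (x1 NAND x2)) NAND x1) OR x2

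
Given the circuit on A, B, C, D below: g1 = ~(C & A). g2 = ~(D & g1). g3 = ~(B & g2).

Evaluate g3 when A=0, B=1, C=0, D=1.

1

g1 = ~(0 & 0) = 1
g2 = ~(1 & 1) = 0
g3 = ~(1 & 0) = 1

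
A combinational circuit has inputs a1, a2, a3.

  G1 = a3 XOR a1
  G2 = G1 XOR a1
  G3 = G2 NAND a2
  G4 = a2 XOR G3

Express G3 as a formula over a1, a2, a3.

G1 = a3 XOR a1
G2 = G1 XOR a1 = (a3 XOR a1) XOR a1
G3 = G2 NAND a2 = ((a3 XOR a1) XOR a1) NAND a2

((a3 XOR a1) XOR a1) NAND a2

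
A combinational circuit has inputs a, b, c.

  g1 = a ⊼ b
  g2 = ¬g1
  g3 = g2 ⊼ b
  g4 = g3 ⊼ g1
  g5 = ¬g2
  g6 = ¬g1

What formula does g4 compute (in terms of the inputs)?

(¬(a ⊼ b) ⊼ b) ⊼ (a ⊼ b)

g1 = a ⊼ b
g2 = ¬g1 = ¬(a ⊼ b)
g3 = g2 ⊼ b = ¬(a ⊼ b) ⊼ b
g4 = g3 ⊼ g1 = (¬(a ⊼ b) ⊼ b) ⊼ (a ⊼ b)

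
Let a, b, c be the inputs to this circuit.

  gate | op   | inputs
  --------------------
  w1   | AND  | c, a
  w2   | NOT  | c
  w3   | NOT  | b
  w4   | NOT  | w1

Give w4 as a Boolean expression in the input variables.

NOT (c AND a)

w1 = c AND a
w4 = NOT w1 = NOT (c AND a)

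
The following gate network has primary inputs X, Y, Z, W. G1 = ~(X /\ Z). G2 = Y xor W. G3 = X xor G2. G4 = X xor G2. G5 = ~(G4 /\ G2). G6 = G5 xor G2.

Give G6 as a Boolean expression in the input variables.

(~((X xor (Y xor W)) /\ (Y xor W))) xor (Y xor W)

G2 = Y xor W
G4 = X xor G2 = X xor (Y xor W)
G5 = ~(G4 /\ G2) = ~((X xor (Y xor W)) /\ (Y xor W))
G6 = G5 xor G2 = (~((X xor (Y xor W)) /\ (Y xor W))) xor (Y xor W)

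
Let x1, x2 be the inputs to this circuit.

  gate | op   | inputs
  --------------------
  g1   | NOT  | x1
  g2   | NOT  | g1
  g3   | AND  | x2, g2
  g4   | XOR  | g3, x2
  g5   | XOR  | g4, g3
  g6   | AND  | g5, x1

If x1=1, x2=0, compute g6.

g1 = NOT 1 = 0
g2 = NOT 0 = 1
g3 = 0 AND 1 = 0
g4 = 0 XOR 0 = 0
g5 = 0 XOR 0 = 0
g6 = 0 AND 1 = 0

0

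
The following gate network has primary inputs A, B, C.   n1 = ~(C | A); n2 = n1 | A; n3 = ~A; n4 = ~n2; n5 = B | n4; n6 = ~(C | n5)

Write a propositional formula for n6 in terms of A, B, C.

n1 = ~(C | A)
n2 = n1 | A = (~(C | A)) | A
n4 = ~n2 = ~((~(C | A)) | A)
n5 = B | n4 = B | ~((~(C | A)) | A)
n6 = ~(C | n5) = ~(C | (B | ~((~(C | A)) | A)))

~(C | (B | ~((~(C | A)) | A)))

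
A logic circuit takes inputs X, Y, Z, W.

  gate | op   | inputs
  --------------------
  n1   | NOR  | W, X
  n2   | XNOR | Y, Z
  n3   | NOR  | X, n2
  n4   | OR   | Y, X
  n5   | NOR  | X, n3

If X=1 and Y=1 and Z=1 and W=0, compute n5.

0

n2 = 1 XNOR 1 = 1
n3 = 1 NOR 1 = 0
n5 = 1 NOR 0 = 0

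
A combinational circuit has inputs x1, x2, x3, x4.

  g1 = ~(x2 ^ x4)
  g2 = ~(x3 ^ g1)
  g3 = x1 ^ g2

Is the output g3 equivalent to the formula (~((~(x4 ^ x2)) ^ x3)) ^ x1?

g1 = ~(x2 ^ x4)
g2 = ~(x3 ^ g1) = ~(x3 ^ (~(x2 ^ x4)))
g3 = x1 ^ g2 = x1 ^ (~(x3 ^ (~(x2 ^ x4))))
At x1=0, x2=0, x3=0, x4=0: circuit gives 0, formula gives 0.
At x1=0, x2=0, x3=0, x4=1: circuit gives 1, formula gives 1.
Agrees on all 16 inputs.

Yes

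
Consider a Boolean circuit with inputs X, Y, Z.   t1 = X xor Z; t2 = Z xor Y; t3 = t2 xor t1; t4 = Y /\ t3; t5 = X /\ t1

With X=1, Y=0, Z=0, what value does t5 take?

1

t1 = 1 xor 0 = 1
t5 = 1 /\ 1 = 1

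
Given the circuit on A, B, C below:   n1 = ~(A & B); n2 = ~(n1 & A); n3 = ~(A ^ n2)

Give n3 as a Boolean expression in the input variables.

n1 = ~(A & B)
n2 = ~(n1 & A) = ~((~(A & B)) & A)
n3 = ~(A ^ n2) = ~(A ^ (~((~(A & B)) & A)))

~(A ^ (~((~(A & B)) & A)))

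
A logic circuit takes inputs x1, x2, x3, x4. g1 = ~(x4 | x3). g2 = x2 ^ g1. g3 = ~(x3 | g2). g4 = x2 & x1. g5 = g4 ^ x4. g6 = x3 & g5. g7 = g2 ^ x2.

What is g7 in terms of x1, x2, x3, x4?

g1 = ~(x4 | x3)
g2 = x2 ^ g1 = x2 ^ (~(x4 | x3))
g7 = g2 ^ x2 = (x2 ^ (~(x4 | x3))) ^ x2

(x2 ^ (~(x4 | x3))) ^ x2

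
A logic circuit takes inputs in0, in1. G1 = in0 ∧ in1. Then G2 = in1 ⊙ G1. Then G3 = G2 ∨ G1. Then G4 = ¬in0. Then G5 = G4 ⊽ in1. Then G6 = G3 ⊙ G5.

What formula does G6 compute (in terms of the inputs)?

G1 = in0 ∧ in1
G2 = in1 ⊙ G1 = in1 ⊙ (in0 ∧ in1)
G3 = G2 ∨ G1 = (in1 ⊙ (in0 ∧ in1)) ∨ (in0 ∧ in1)
G4 = ¬in0
G5 = G4 ⊽ in1 = ¬in0 ⊽ in1
G6 = G3 ⊙ G5 = ((in1 ⊙ (in0 ∧ in1)) ∨ (in0 ∧ in1)) ⊙ (¬in0 ⊽ in1)

((in1 ⊙ (in0 ∧ in1)) ∨ (in0 ∧ in1)) ⊙ (¬in0 ⊽ in1)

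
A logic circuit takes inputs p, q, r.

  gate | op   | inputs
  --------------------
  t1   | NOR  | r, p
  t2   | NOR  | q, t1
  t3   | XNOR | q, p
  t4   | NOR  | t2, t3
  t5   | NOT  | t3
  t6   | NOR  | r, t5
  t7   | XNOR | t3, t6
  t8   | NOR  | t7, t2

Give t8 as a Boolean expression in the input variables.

((q XNOR p) XNOR (r NOR NOT (q XNOR p))) NOR (q NOR (r NOR p))

t1 = r NOR p
t2 = q NOR t1 = q NOR (r NOR p)
t3 = q XNOR p
t5 = NOT t3 = NOT (q XNOR p)
t6 = r NOR t5 = r NOR NOT (q XNOR p)
t7 = t3 XNOR t6 = (q XNOR p) XNOR (r NOR NOT (q XNOR p))
t8 = t7 NOR t2 = ((q XNOR p) XNOR (r NOR NOT (q XNOR p))) NOR (q NOR (r NOR p))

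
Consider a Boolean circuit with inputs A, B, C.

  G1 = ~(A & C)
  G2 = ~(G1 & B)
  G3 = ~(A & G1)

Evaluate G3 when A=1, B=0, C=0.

0

G1 = ~(1 & 0) = 1
G3 = ~(1 & 1) = 0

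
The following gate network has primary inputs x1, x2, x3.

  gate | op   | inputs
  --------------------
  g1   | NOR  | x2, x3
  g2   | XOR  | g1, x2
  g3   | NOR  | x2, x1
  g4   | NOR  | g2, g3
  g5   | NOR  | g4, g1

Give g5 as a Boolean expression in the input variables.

g1 = x2 NOR x3
g2 = g1 XOR x2 = (x2 NOR x3) XOR x2
g3 = x2 NOR x1
g4 = g2 NOR g3 = ((x2 NOR x3) XOR x2) NOR (x2 NOR x1)
g5 = g4 NOR g1 = (((x2 NOR x3) XOR x2) NOR (x2 NOR x1)) NOR (x2 NOR x3)

(((x2 NOR x3) XOR x2) NOR (x2 NOR x1)) NOR (x2 NOR x3)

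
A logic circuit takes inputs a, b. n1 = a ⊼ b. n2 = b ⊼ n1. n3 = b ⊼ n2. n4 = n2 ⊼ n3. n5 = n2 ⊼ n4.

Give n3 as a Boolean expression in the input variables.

n1 = a ⊼ b
n2 = b ⊼ n1 = b ⊼ (a ⊼ b)
n3 = b ⊼ n2 = b ⊼ (b ⊼ (a ⊼ b))

b ⊼ (b ⊼ (a ⊼ b))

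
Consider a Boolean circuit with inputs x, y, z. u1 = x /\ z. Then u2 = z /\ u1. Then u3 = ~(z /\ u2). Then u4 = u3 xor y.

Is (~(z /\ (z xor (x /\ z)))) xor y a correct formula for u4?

No

u1 = x /\ z
u2 = z /\ u1 = z /\ (x /\ z)
u3 = ~(z /\ u2) = ~(z /\ (z /\ (x /\ z)))
u4 = u3 xor y = (~(z /\ (z /\ (x /\ z)))) xor y
At x=0, y=0, z=1: circuit gives 1, formula gives 0.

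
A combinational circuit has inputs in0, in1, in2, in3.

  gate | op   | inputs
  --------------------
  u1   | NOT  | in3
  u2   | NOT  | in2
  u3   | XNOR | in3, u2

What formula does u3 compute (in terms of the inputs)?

u2 = NOT in2
u3 = in3 XNOR u2 = in3 XNOR NOT in2

in3 XNOR NOT in2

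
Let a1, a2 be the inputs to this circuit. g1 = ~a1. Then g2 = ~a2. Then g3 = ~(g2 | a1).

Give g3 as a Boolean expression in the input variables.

~(~a2 | a1)

g2 = ~a2
g3 = ~(g2 | a1) = ~(~a2 | a1)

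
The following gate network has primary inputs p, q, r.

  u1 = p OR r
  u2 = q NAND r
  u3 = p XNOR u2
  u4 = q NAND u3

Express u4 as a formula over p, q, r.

u2 = q NAND r
u3 = p XNOR u2 = p XNOR (q NAND r)
u4 = q NAND u3 = q NAND (p XNOR (q NAND r))

q NAND (p XNOR (q NAND r))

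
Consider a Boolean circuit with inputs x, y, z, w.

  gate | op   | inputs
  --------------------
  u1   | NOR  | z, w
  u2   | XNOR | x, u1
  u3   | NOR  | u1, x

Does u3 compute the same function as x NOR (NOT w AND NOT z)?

u1 = z NOR w
u3 = u1 NOR x = (z NOR w) NOR x
At x=0, y=0, z=0, w=0: circuit gives 0, formula gives 0.
At x=0, y=0, z=0, w=1: circuit gives 1, formula gives 1.
Agrees on all 16 inputs.

Yes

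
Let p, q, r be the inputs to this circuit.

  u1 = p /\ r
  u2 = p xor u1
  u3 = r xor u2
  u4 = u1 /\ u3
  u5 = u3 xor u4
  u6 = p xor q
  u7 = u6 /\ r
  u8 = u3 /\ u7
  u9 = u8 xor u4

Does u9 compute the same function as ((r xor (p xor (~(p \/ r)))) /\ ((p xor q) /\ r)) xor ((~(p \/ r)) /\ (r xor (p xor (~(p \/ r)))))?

u1 = p /\ r
u2 = p xor u1 = p xor (p /\ r)
u3 = r xor u2 = r xor (p xor (p /\ r))
u4 = u1 /\ u3 = (p /\ r) /\ (r xor (p xor (p /\ r)))
u6 = p xor q
u7 = u6 /\ r = (p xor q) /\ r
u8 = u3 /\ u7 = (r xor (p xor (p /\ r))) /\ ((p xor q) /\ r)
u9 = u8 xor u4 = ((r xor (p xor (p /\ r))) /\ ((p xor q) /\ r)) xor ((p /\ r) /\ (r xor (p xor (p /\ r))))
At p=0, q=0, r=0: circuit gives 0, formula gives 1.

No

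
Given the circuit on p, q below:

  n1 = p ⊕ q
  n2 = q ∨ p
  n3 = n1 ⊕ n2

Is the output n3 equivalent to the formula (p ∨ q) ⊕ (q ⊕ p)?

Yes

n1 = p ⊕ q
n2 = q ∨ p
n3 = n1 ⊕ n2 = (p ⊕ q) ⊕ (q ∨ p)
At p=0, q=0: circuit gives 0, formula gives 0.
At p=1, q=1: circuit gives 1, formula gives 1.
Agrees on all 4 inputs.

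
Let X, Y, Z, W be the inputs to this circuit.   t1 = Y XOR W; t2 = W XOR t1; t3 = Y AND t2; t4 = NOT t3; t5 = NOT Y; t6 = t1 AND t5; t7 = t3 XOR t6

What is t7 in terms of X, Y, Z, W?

t1 = Y XOR W
t2 = W XOR t1 = W XOR (Y XOR W)
t3 = Y AND t2 = Y AND (W XOR (Y XOR W))
t5 = NOT Y
t6 = t1 AND t5 = (Y XOR W) AND NOT Y
t7 = t3 XOR t6 = (Y AND (W XOR (Y XOR W))) XOR ((Y XOR W) AND NOT Y)

(Y AND (W XOR (Y XOR W))) XOR ((Y XOR W) AND NOT Y)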